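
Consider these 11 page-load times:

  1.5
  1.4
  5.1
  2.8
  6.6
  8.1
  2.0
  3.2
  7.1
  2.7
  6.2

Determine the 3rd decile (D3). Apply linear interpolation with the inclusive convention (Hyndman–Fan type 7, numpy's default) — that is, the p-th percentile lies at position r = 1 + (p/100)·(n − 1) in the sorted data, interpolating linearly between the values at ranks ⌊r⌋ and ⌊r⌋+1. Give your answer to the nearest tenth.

Sorted: 1.4, 1.5, 2.0, 2.7, 2.8, 3.2, 5.1, 6.2, 6.6, 7.1, 8.1.
n = 11.
r = 1 + (30/100)·(11 − 1) = 1 + 3 = 4.
r is an integer, so P30 is the value at rank 4: 2.7.

2.7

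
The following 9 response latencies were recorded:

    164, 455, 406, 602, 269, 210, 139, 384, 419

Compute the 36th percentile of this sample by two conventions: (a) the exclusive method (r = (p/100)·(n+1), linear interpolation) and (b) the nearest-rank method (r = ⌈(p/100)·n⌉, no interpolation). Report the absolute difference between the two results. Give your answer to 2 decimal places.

23.60

Sorted: 139, 164, 210, 269, 384, 406, 419, 455, 602.
n = 9.
(a) r = 3.6; between ranks 3 (210) and 4 (269): 245.4.
(b) the nearest-rank method: rank 4 → 269.
|245.4 − 269| = 23.6.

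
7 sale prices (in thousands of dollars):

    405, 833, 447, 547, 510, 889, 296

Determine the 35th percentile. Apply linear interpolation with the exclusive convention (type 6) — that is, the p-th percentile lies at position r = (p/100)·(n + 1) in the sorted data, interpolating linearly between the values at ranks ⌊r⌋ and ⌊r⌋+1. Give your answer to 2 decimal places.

Sorted: 296, 405, 447, 510, 547, 833, 889.
n = 7.
r = (35/100)·(7 + 1) = 2.8.
Rank 2 is 405 and rank 3 is 447.
Interpolate: 405 + 0.8·(447 − 405) = 405 + 0.8·42 = 438.6.

438.60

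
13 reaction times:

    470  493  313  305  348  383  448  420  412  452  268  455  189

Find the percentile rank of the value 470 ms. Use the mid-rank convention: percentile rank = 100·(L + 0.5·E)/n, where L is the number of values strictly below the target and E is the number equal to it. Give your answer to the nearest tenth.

Sorted: 189, 268, 305, 313, 348, 383, 412, 420, 448, 452, 455, 470, 493.
Count below 470: L = 11; count equal: E = 1; n = 13.
Percentile rank = 100·(11 + 0.5·1)/13 = 100·11.5/13 = 88.46.

88.5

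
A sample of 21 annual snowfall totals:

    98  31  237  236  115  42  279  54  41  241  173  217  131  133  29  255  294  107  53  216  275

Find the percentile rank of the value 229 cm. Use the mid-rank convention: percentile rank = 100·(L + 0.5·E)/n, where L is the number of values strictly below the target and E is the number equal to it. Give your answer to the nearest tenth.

Sorted: 29, 31, 41, 42, 53, 54, 98, 107, 115, 131, 133, 173, 216, 217, 236, 237, 241, 255, 275, 279, 294.
Count below 229: L = 14; count equal: E = 0; n = 21.
Percentile rank = 100·(14 + 0.5·0)/21 = 100·14/21 = 66.67.

66.7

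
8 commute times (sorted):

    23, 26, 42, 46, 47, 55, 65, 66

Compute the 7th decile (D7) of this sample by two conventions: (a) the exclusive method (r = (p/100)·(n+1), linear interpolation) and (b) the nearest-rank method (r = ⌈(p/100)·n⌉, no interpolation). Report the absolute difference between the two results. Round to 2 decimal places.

n = 8.
(a) r = 6.3; between ranks 6 (55) and 7 (65): 58.
(b) the nearest-rank method: rank 6 → 55.
|58 − 55| = 3.

3.00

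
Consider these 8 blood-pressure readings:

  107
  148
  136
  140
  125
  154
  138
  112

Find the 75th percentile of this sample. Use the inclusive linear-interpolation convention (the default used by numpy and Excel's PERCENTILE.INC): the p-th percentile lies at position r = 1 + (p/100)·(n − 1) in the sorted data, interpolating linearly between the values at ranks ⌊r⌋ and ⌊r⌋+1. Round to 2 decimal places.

Sorted: 107, 112, 125, 136, 138, 140, 148, 154.
n = 8.
r = 1 + (75/100)·(8 − 1) = 1 + 5.25 = 6.25.
Rank 6 is 140 and rank 7 is 148.
Interpolate: 140 + 0.25·(148 − 140) = 140 + 0.25·8 = 142.

142.00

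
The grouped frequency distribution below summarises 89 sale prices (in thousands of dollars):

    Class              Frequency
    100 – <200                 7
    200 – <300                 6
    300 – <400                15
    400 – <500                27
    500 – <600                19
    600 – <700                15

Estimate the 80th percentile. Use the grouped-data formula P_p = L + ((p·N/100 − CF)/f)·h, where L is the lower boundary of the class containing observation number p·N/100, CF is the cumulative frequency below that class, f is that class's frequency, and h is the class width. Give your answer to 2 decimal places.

585.26

N = 89; target position k = 80/100 · 89 = 71.2.
Cumulative frequencies: 7, 13, 28, 55, 74, 89.
Observation 71.2 falls in the class 500 – <600.
L = 500, CF = 55, f = 19, h = 100.
P80 = 500 + ((71.2 − 55)/19)·100 = 500 + 85.2632 = 585.263.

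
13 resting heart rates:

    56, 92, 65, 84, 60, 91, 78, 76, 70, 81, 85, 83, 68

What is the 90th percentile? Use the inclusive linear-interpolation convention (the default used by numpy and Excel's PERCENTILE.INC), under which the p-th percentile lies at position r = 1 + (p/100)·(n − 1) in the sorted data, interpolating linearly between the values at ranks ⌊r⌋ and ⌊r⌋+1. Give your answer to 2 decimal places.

Sorted: 56, 60, 65, 68, 70, 76, 78, 81, 83, 84, 85, 91, 92.
n = 13.
r = 1 + (90/100)·(13 − 1) = 1 + 10.8 = 11.8.
Rank 11 is 85 and rank 12 is 91.
Interpolate: 85 + 0.8·(91 − 85) = 85 + 0.8·6 = 89.8.

89.80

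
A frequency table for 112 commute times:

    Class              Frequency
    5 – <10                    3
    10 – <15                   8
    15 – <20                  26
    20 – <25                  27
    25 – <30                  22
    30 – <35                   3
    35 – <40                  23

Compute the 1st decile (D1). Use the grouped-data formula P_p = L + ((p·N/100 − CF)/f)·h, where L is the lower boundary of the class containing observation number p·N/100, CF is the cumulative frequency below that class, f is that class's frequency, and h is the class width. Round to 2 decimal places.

N = 112; target position k = 10/100 · 112 = 11.2.
Cumulative frequencies: 3, 11, 37, 64, 86, 89, 112.
Observation 11.2 falls in the class 15 – <20.
L = 15, CF = 11, f = 26, h = 5.
P10 = 15 + ((11.2 − 11)/26)·5 = 15 + 0.0384615 = 15.0385.

15.04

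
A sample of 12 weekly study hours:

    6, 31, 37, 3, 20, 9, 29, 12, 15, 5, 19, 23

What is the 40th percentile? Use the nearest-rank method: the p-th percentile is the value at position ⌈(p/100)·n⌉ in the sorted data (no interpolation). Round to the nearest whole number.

Sorted: 3, 5, 6, 9, 12, 15, 19, 20, 23, 29, 31, 37.
n = 12.
Position = ⌈40/100 · 12⌉ = ⌈4.8⌉ = 5.
The value at rank 5 is 12.

12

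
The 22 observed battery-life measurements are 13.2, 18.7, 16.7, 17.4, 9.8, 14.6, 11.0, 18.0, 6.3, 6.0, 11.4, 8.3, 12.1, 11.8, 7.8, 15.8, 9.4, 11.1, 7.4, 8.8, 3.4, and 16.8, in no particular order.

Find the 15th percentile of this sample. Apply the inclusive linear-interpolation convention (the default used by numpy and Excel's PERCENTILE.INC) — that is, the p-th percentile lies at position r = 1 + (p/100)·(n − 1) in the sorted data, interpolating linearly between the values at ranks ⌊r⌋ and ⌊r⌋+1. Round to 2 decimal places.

7.46

Sorted: 3.4, 6.0, 6.3, 7.4, 7.8, 8.3, 8.8, 9.4, 9.8, 11.0, 11.1, 11.4, 11.8, 12.1, 13.2, 14.6, 15.8, 16.7, 16.8, 17.4, 18.0, 18.7.
n = 22.
r = 1 + (15/100)·(22 − 1) = 1 + 3.15 = 4.15.
Rank 4 is 7.4 and rank 5 is 7.8.
Interpolate: 7.4 + 0.15·(7.8 − 7.4) = 7.4 + 0.15·0.4 = 7.46.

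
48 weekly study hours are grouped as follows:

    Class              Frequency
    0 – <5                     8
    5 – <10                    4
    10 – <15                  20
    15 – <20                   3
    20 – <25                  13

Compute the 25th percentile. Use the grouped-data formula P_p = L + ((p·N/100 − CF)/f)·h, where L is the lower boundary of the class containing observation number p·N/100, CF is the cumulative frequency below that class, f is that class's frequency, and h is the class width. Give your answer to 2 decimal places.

10.00

N = 48; target position k = 25/100 · 48 = 12.
Cumulative frequencies: 8, 12, 32, 35, 48.
Observation 12 falls in the class 5 – <10.
L = 5, CF = 8, f = 4, h = 5.
P25 = 5 + ((12 − 8)/4)·5 = 5 + 5 = 10.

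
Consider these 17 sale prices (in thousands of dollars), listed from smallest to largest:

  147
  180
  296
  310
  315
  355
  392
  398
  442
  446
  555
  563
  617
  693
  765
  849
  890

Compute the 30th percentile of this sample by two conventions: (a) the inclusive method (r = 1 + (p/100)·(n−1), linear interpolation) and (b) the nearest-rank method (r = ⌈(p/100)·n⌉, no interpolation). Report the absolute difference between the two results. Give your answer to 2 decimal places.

8.00

n = 17.
(a) r = 5.8; between ranks 5 (315) and 6 (355): 347.
(b) the nearest-rank method: rank 6 → 355.
|347 − 355| = 8.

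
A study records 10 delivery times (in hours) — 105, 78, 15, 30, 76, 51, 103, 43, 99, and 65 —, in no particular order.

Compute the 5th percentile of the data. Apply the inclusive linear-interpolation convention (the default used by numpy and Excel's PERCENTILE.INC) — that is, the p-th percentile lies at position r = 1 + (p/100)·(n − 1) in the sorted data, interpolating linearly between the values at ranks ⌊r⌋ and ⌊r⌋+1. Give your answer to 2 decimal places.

Sorted: 15, 30, 43, 51, 65, 76, 78, 99, 103, 105.
n = 10.
r = 1 + (5/100)·(10 − 1) = 1 + 0.45 = 1.45.
Rank 1 is 15 and rank 2 is 30.
Interpolate: 15 + 0.45·(30 − 15) = 15 + 0.45·15 = 21.75.

21.75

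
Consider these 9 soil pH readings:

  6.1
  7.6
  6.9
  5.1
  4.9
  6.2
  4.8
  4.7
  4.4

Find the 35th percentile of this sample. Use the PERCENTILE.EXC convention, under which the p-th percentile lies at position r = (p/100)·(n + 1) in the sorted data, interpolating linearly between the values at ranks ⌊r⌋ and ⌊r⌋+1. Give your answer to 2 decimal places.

Sorted: 4.4, 4.7, 4.8, 4.9, 5.1, 6.1, 6.2, 6.9, 7.6.
n = 9.
r = (35/100)·(9 + 1) = 3.5.
Rank 3 is 4.8 and rank 4 is 4.9.
Interpolate: 4.8 + 0.5·(4.9 − 4.8) = 4.8 + 0.5·0.1 = 4.85.

4.85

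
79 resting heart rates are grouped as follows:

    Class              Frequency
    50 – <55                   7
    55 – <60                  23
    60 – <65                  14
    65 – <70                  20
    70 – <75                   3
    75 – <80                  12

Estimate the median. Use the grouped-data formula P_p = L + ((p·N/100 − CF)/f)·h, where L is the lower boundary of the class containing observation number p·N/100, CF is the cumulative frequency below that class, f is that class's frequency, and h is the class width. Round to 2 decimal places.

N = 79; target position k = 50/100 · 79 = 39.5.
Cumulative frequencies: 7, 30, 44, 64, 67, 79.
Observation 39.5 falls in the class 60 – <65.
L = 60, CF = 30, f = 14, h = 5.
P50 = 60 + ((39.5 − 30)/14)·5 = 60 + 3.39286 = 63.3929.

63.39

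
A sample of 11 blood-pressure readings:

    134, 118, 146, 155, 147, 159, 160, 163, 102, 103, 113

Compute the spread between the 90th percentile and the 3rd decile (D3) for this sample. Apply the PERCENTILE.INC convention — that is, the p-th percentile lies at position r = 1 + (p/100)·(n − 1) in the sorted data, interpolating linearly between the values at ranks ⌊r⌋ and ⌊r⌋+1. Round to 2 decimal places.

Sorted: 102, 103, 113, 118, 134, 146, 147, 155, 159, 160, 163.
n = 11.
P30: r = 4 (integer) → 118.
P90: r = 10 (integer) → 160.
Difference: 160 − 118 = 42.

42.00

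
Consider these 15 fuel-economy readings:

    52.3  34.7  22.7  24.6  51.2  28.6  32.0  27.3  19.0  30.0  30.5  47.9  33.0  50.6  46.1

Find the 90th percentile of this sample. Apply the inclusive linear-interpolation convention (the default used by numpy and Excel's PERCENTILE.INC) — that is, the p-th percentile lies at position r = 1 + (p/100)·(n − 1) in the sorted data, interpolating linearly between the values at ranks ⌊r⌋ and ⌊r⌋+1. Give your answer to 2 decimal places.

Sorted: 19.0, 22.7, 24.6, 27.3, 28.6, 30.0, 30.5, 32.0, 33.0, 34.7, 46.1, 47.9, 50.6, 51.2, 52.3.
n = 15.
r = 1 + (90/100)·(15 − 1) = 1 + 12.6 = 13.6.
Rank 13 is 50.6 and rank 14 is 51.2.
Interpolate: 50.6 + 0.6·(51.2 − 50.6) = 50.6 + 0.6·0.6 = 50.96.

50.96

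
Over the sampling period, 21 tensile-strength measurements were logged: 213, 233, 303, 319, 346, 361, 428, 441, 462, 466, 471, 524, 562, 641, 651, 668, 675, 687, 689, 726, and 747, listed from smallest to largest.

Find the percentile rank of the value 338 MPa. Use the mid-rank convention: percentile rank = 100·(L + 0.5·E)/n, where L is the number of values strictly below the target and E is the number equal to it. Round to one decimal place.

Count below 338: L = 4; count equal: E = 0; n = 21.
Percentile rank = 100·(4 + 0.5·0)/21 = 100·4/21 = 19.05.

19.0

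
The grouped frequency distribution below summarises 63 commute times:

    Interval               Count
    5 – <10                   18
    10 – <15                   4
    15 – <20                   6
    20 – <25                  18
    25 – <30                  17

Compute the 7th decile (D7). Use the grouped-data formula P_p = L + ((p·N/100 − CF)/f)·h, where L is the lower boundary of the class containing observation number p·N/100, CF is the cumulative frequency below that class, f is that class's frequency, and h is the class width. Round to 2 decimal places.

24.47

N = 63; target position k = 70/100 · 63 = 44.1.
Cumulative frequencies: 18, 22, 28, 46, 63.
Observation 44.1 falls in the class 20 – <25.
L = 20, CF = 28, f = 18, h = 5.
P70 = 20 + ((44.1 − 28)/18)·5 = 20 + 4.47222 = 24.4722.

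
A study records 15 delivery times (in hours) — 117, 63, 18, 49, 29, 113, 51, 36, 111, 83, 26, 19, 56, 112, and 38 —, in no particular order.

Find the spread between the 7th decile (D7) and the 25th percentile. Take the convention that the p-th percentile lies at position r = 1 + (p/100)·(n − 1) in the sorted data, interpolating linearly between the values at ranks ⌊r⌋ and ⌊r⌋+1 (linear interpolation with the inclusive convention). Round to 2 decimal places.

46.50

Sorted: 18, 19, 26, 29, 36, 38, 49, 51, 56, 63, 83, 111, 112, 113, 117.
n = 15.
P25: r = 4.5; ranks 4–5 are 29, 36; interpolating gives 32.5.
P70: r = 10.8; ranks 10–11 are 63, 83; interpolating gives 79.
Difference: 79 − 32.5 = 46.5.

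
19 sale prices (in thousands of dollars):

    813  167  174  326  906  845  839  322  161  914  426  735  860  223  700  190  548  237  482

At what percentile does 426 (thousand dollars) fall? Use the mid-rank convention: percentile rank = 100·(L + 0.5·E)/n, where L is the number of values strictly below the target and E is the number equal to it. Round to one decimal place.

44.7

Sorted: 161, 167, 174, 190, 223, 237, 322, 326, 426, 482, 548, 700, 735, 813, 839, 845, 860, 906, 914.
Count below 426: L = 8; count equal: E = 1; n = 19.
Percentile rank = 100·(8 + 0.5·1)/19 = 100·8.5/19 = 44.74.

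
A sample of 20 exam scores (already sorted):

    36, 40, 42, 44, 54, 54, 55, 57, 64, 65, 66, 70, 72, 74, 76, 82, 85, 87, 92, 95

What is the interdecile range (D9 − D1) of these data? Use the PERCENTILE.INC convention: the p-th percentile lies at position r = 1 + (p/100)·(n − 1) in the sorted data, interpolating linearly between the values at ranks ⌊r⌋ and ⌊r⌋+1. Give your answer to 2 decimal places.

n = 20.
P10: r = 2.9; ranks 2–3 are 40, 42; interpolating gives 41.8.
P90: r = 18.1; ranks 18–19 are 87, 92; interpolating gives 87.5.
Difference: 87.5 − 41.8 = 45.7.

45.70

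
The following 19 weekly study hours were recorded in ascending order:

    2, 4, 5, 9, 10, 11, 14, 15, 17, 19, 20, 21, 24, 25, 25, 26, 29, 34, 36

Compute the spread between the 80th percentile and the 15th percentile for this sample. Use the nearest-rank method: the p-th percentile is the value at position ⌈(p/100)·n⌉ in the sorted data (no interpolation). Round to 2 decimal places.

21.00

n = 19.
P15: rank ⌈15/100·19⌉ = 3 → 5.
P80: rank ⌈80/100·19⌉ = 16 → 26.
Difference: 26 − 5 = 21.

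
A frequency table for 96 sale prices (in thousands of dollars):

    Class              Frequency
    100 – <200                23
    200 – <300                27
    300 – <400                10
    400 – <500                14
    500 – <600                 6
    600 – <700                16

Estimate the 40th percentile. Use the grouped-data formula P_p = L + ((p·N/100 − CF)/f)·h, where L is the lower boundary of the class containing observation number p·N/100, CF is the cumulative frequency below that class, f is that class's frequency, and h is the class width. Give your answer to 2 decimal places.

N = 96; target position k = 40/100 · 96 = 38.4.
Cumulative frequencies: 23, 50, 60, 74, 80, 96.
Observation 38.4 falls in the class 200 – <300.
L = 200, CF = 23, f = 27, h = 100.
P40 = 200 + ((38.4 − 23)/27)·100 = 200 + 57.037 = 257.037.

257.04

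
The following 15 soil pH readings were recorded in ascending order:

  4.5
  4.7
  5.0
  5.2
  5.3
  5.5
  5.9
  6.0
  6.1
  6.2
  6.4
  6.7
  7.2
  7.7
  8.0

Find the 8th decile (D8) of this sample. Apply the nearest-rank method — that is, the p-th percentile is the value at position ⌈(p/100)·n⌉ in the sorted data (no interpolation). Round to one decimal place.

6.7

n = 15.
Position = ⌈80/100 · 15⌉ = ⌈12⌉ = 12.
The value at rank 12 is 6.7.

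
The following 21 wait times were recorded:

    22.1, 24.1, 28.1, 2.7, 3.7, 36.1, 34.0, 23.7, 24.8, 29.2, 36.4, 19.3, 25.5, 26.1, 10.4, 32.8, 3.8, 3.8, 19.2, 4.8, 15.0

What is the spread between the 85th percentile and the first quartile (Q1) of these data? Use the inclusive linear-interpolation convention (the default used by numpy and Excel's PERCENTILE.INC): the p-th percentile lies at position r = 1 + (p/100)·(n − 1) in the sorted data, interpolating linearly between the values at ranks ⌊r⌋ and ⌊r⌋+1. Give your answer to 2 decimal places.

Sorted: 2.7, 3.7, 3.8, 3.8, 4.8, 10.4, 15.0, 19.2, 19.3, 22.1, 23.7, 24.1, 24.8, 25.5, 26.1, 28.1, 29.2, 32.8, 34.0, 36.1, 36.4.
n = 21.
P25: r = 6 (integer) → 10.4.
P85: r = 18 (integer) → 32.8.
Difference: 32.8 − 10.4 = 22.4.

22.40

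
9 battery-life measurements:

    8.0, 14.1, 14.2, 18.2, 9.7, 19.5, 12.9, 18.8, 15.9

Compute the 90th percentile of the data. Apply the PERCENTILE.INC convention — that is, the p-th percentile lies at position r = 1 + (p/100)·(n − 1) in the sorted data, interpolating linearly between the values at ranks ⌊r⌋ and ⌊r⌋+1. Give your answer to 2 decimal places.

Sorted: 8.0, 9.7, 12.9, 14.1, 14.2, 15.9, 18.2, 18.8, 19.5.
n = 9.
r = 1 + (90/100)·(9 − 1) = 1 + 7.2 = 8.2.
Rank 8 is 18.8 and rank 9 is 19.5.
Interpolate: 18.8 + 0.2·(19.5 − 18.8) = 18.8 + 0.2·0.7 = 18.94.

18.94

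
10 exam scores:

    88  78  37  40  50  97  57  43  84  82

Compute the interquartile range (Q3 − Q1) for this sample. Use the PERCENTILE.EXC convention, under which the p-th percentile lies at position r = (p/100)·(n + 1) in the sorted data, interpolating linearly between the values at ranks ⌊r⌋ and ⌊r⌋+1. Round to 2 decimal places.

Sorted: 37, 40, 43, 50, 57, 78, 82, 84, 88, 97.
n = 10.
P25: r = 2.75; ranks 2–3 are 40, 43; interpolating gives 42.25.
P75: r = 8.25; ranks 8–9 are 84, 88; interpolating gives 85.
Difference: 85 − 42.25 = 42.75.

42.75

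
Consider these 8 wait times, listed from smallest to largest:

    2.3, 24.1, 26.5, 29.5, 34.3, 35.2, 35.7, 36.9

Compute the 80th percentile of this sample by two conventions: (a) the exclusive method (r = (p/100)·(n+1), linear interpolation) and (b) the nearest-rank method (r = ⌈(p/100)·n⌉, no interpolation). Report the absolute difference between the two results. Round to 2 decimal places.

0.24

n = 8.
(a) r = 7.2; between ranks 7 (35.7) and 8 (36.9): 35.94.
(b) the nearest-rank method: rank 7 → 35.7.
|35.94 − 35.7| = 0.24.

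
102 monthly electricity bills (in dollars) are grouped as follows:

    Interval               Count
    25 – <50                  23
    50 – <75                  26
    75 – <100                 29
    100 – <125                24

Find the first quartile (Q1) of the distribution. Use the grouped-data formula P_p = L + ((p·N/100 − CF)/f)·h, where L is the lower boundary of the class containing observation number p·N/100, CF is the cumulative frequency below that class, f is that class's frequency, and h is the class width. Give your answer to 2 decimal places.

N = 102; target position k = 25/100 · 102 = 25.5.
Cumulative frequencies: 23, 49, 78, 102.
Observation 25.5 falls in the class 50 – <75.
L = 50, CF = 23, f = 26, h = 25.
P25 = 50 + ((25.5 − 23)/26)·25 = 50 + 2.40385 = 52.4038.

52.40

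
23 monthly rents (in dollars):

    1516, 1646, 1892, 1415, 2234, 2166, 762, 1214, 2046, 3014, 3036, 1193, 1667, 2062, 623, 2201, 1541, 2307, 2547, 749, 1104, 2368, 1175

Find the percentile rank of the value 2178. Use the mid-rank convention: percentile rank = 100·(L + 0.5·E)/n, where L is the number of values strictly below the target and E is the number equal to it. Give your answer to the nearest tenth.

69.6

Sorted: 623, 749, 762, 1104, 1175, 1193, 1214, 1415, 1516, 1541, 1646, 1667, 1892, 2046, 2062, 2166, 2201, 2234, 2307, 2368, 2547, 3014, 3036.
Count below 2178: L = 16; count equal: E = 0; n = 23.
Percentile rank = 100·(16 + 0.5·0)/23 = 100·16/23 = 69.57.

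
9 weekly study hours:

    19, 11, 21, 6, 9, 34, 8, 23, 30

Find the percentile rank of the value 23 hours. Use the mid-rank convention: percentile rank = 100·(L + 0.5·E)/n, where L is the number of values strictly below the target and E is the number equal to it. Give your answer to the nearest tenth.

72.2

Sorted: 6, 8, 9, 11, 19, 21, 23, 30, 34.
Count below 23: L = 6; count equal: E = 1; n = 9.
Percentile rank = 100·(6 + 0.5·1)/9 = 100·6.5/9 = 72.22.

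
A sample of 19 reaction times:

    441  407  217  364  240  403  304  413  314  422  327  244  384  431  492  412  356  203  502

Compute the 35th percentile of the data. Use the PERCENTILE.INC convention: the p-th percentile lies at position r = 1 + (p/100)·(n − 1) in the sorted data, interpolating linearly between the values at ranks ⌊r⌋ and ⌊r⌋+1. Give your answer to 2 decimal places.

Sorted: 203, 217, 240, 244, 304, 314, 327, 356, 364, 384, 403, 407, 412, 413, 422, 431, 441, 492, 502.
n = 19.
r = 1 + (35/100)·(19 − 1) = 1 + 6.3 = 7.3.
Rank 7 is 327 and rank 8 is 356.
Interpolate: 327 + 0.3·(356 − 327) = 327 + 0.3·29 = 335.7.

335.70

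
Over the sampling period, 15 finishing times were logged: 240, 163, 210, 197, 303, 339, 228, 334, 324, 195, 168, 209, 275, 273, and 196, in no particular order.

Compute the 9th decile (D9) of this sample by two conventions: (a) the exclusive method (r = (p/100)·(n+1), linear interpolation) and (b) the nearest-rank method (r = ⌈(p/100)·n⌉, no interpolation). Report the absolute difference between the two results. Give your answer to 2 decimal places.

Sorted: 163, 168, 195, 196, 197, 209, 210, 228, 240, 273, 275, 303, 324, 334, 339.
n = 15.
(a) r = 14.4; between ranks 14 (334) and 15 (339): 336.
(b) the nearest-rank method: rank 14 → 334.
|336 − 334| = 2.

2.00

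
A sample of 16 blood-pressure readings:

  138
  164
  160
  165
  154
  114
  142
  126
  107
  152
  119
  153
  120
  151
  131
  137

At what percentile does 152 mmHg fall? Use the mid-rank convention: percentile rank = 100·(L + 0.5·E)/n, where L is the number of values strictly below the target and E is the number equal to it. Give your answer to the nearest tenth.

65.6

Sorted: 107, 114, 119, 120, 126, 131, 137, 138, 142, 151, 152, 153, 154, 160, 164, 165.
Count below 152: L = 10; count equal: E = 1; n = 16.
Percentile rank = 100·(10 + 0.5·1)/16 = 100·10.5/16 = 65.62.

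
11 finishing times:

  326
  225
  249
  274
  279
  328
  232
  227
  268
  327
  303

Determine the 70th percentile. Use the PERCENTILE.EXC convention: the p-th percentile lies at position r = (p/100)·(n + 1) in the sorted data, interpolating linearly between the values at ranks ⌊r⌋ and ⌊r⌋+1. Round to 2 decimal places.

Sorted: 225, 227, 232, 249, 268, 274, 279, 303, 326, 327, 328.
n = 11.
r = (70/100)·(11 + 1) = 8.4.
Rank 8 is 303 and rank 9 is 326.
Interpolate: 303 + 0.4·(326 − 303) = 303 + 0.4·23 = 312.2.

312.20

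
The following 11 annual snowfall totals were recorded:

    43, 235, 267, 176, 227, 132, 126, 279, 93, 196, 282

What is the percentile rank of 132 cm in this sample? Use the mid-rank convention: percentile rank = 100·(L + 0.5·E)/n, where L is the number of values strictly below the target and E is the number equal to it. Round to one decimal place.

31.8

Sorted: 43, 93, 126, 132, 176, 196, 227, 235, 267, 279, 282.
Count below 132: L = 3; count equal: E = 1; n = 11.
Percentile rank = 100·(3 + 0.5·1)/11 = 100·3.5/11 = 31.82.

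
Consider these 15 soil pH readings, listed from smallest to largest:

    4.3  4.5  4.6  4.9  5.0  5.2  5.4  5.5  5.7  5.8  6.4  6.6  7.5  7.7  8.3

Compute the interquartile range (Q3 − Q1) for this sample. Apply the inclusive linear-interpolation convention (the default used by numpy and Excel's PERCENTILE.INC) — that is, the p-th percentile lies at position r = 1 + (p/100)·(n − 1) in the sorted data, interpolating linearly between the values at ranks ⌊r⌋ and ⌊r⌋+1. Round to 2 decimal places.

n = 15.
P25: r = 4.5; ranks 4–5 are 4.9, 5.0; interpolating gives 4.95.
P75: r = 11.5; ranks 11–12 are 6.4, 6.6; interpolating gives 6.5.
Difference: 6.5 − 4.95 = 1.55.

1.55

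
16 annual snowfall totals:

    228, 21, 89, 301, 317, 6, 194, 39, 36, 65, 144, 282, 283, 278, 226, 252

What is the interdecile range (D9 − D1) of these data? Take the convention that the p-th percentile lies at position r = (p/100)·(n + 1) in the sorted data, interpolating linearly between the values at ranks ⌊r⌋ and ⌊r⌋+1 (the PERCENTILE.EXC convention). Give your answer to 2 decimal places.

289.30

Sorted: 6, 21, 36, 39, 65, 89, 144, 194, 226, 228, 252, 278, 282, 283, 301, 317.
n = 16.
P10: r = 1.7; ranks 1–2 are 6, 21; interpolating gives 16.5.
P90: r = 15.3; ranks 15–16 are 301, 317; interpolating gives 305.8.
Difference: 305.8 − 16.5 = 289.3.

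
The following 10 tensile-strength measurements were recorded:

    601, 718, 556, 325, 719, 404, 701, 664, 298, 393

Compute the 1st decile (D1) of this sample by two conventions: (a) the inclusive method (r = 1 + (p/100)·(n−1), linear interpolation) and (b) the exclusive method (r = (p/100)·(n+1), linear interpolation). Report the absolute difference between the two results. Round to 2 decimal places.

21.60

Sorted: 298, 325, 393, 404, 556, 601, 664, 701, 718, 719.
n = 10.
(a) r = 1.9; between ranks 1 (298) and 2 (325): 322.3.
(b) r = 1.1; between ranks 1 (298) and 2 (325): 300.7.
|322.3 − 300.7| = 21.6.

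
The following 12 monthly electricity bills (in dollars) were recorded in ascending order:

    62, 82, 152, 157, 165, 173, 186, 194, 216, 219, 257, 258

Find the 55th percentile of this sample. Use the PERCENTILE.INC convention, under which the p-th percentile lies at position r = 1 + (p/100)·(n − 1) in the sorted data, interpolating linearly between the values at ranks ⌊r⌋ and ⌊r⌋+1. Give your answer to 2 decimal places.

186.40

n = 12.
r = 1 + (55/100)·(12 − 1) = 1 + 6.05 = 7.05.
Rank 7 is 186 and rank 8 is 194.
Interpolate: 186 + 0.05·(194 − 186) = 186 + 0.05·8 = 186.4.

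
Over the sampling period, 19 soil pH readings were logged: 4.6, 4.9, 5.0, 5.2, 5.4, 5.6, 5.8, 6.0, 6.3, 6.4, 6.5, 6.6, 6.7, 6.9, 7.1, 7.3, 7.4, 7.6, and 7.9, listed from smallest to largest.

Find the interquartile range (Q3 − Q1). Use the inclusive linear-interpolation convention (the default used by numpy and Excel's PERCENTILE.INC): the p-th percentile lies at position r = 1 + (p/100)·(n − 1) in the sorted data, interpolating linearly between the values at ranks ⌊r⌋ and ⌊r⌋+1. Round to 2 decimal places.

1.50

n = 19.
P25: r = 5.5; ranks 5–6 are 5.4, 5.6; interpolating gives 5.5.
P75: r = 14.5; ranks 14–15 are 6.9, 7.1; interpolating gives 7.
Difference: 7 − 5.5 = 1.5.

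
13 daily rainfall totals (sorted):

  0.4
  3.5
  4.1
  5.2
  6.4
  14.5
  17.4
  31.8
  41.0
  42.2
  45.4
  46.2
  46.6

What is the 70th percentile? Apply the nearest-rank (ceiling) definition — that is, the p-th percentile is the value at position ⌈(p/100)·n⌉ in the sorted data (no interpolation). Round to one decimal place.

n = 13.
Position = ⌈70/100 · 13⌉ = ⌈9.1⌉ = 10.
The value at rank 10 is 42.2.

42.2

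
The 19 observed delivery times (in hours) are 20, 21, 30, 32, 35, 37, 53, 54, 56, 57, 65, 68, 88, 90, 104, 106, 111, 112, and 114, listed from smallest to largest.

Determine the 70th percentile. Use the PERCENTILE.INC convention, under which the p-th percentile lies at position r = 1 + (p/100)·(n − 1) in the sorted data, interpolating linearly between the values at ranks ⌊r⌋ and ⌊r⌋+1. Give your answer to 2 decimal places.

n = 19.
r = 1 + (70/100)·(19 − 1) = 1 + 12.6 = 13.6.
Rank 13 is 88 and rank 14 is 90.
Interpolate: 88 + 0.6·(90 − 88) = 88 + 0.6·2 = 89.2.

89.20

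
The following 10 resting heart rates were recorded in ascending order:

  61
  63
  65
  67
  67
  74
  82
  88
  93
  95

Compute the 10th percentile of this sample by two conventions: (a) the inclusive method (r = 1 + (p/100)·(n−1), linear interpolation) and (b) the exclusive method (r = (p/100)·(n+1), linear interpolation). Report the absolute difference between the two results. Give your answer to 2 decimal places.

1.60

n = 10.
(a) r = 1.9; between ranks 1 (61) and 2 (63): 62.8.
(b) r = 1.1; between ranks 1 (61) and 2 (63): 61.2.
|62.8 − 61.2| = 1.6.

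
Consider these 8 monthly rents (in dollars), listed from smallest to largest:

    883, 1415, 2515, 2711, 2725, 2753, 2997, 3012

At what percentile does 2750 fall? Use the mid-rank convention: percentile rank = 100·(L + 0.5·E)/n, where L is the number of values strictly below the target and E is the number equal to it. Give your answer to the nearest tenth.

Count below 2750: L = 5; count equal: E = 0; n = 8.
Percentile rank = 100·(5 + 0.5·0)/8 = 100·5/8 = 62.5.

62.5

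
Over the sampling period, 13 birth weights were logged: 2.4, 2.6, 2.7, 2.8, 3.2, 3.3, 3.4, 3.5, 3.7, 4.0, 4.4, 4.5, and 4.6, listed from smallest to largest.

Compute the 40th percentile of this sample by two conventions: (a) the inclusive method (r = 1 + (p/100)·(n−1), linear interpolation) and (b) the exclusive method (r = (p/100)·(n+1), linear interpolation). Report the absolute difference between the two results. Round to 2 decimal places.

n = 13.
(a) r = 5.8; between ranks 5 (3.2) and 6 (3.3): 3.28.
(b) r = 5.6; between ranks 5 (3.2) and 6 (3.3): 3.26.
|3.28 − 3.26| = 0.02.

0.02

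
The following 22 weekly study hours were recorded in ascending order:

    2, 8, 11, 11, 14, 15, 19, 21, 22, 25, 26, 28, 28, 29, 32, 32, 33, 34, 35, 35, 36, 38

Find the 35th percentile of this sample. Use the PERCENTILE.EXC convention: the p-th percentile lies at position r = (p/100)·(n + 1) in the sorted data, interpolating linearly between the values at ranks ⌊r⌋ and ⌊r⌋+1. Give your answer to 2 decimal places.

n = 22.
r = (35/100)·(22 + 1) = 8.05.
Rank 8 is 21 and rank 9 is 22.
Interpolate: 21 + 0.05·(22 − 21) = 21 + 0.05·1 = 21.05.

21.05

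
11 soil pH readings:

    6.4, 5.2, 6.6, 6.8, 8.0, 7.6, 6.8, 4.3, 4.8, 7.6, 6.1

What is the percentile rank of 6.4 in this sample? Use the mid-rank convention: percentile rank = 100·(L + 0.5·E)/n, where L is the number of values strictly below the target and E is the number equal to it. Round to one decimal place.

40.9

Sorted: 4.3, 4.8, 5.2, 6.1, 6.4, 6.6, 6.8, 6.8, 7.6, 7.6, 8.0.
Count below 6.4: L = 4; count equal: E = 1; n = 11.
Percentile rank = 100·(4 + 0.5·1)/11 = 100·4.5/11 = 40.91.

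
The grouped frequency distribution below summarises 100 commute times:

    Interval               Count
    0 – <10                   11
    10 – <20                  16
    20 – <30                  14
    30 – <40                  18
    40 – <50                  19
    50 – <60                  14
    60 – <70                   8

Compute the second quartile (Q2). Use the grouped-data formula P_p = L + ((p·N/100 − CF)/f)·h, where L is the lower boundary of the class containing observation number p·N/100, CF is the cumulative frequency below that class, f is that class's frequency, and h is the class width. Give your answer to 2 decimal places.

35.00

N = 100; target position k = 50/100 · 100 = 50.
Cumulative frequencies: 11, 27, 41, 59, 78, 92, 100.
Observation 50 falls in the class 30 – <40.
L = 30, CF = 41, f = 18, h = 10.
P50 = 30 + ((50 − 41)/18)·10 = 30 + 5 = 35.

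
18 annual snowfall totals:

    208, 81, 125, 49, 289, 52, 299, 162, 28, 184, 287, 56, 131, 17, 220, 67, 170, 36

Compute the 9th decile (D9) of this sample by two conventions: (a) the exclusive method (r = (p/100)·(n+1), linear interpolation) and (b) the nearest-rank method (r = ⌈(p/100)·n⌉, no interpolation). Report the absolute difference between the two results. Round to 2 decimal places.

1.00

Sorted: 17, 28, 36, 49, 52, 56, 67, 81, 125, 131, 162, 170, 184, 208, 220, 287, 289, 299.
n = 18.
(a) r = 17.1; between ranks 17 (289) and 18 (299): 290.
(b) the nearest-rank method: rank 17 → 289.
|290 − 289| = 1.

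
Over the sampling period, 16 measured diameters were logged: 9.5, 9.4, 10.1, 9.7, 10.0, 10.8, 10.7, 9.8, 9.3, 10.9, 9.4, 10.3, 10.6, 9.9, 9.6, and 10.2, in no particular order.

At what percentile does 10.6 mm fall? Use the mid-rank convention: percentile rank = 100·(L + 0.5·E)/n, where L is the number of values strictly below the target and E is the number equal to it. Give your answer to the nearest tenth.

Sorted: 9.3, 9.4, 9.4, 9.5, 9.6, 9.7, 9.8, 9.9, 10.0, 10.1, 10.2, 10.3, 10.6, 10.7, 10.8, 10.9.
Count below 10.6: L = 12; count equal: E = 1; n = 16.
Percentile rank = 100·(12 + 0.5·1)/16 = 100·12.5/16 = 78.12.

78.1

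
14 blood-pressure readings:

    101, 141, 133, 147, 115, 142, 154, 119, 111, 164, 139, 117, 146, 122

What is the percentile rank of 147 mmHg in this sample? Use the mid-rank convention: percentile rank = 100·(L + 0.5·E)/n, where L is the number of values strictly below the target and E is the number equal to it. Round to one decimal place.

Sorted: 101, 111, 115, 117, 119, 122, 133, 139, 141, 142, 146, 147, 154, 164.
Count below 147: L = 11; count equal: E = 1; n = 14.
Percentile rank = 100·(11 + 0.5·1)/14 = 100·11.5/14 = 82.14.

82.1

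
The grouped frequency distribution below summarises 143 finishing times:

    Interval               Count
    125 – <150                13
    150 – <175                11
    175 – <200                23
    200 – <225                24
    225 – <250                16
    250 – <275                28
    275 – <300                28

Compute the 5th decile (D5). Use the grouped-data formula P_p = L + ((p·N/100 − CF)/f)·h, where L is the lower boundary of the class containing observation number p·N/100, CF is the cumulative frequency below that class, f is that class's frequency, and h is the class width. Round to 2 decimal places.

225.78

N = 143; target position k = 50/100 · 143 = 71.5.
Cumulative frequencies: 13, 24, 47, 71, 87, 115, 143.
Observation 71.5 falls in the class 225 – <250.
L = 225, CF = 71, f = 16, h = 25.
P50 = 225 + ((71.5 − 71)/16)·25 = 225 + 0.78125 = 225.781.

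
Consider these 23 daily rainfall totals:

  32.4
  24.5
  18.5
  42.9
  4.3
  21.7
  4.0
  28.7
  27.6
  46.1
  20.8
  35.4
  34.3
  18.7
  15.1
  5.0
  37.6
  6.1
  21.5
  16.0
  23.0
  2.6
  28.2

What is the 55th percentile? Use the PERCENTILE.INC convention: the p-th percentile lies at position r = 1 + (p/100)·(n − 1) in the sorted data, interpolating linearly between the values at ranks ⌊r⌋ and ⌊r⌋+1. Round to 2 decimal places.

Sorted: 2.6, 4.0, 4.3, 5.0, 6.1, 15.1, 16.0, 18.5, 18.7, 20.8, 21.5, 21.7, 23.0, 24.5, 27.6, 28.2, 28.7, 32.4, 34.3, 35.4, 37.6, 42.9, 46.1.
n = 23.
r = 1 + (55/100)·(23 − 1) = 1 + 12.1 = 13.1.
Rank 13 is 23.0 and rank 14 is 24.5.
Interpolate: 23.0 + 0.1·(24.5 − 23.0) = 23.0 + 0.1·1.5 = 23.15.

23.15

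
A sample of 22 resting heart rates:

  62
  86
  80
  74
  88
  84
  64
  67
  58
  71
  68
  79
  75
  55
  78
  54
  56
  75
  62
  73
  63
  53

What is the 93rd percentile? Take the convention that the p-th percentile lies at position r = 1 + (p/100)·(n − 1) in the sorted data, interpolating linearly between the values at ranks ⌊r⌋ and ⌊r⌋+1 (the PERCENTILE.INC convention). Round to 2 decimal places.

85.06

Sorted: 53, 54, 55, 56, 58, 62, 62, 63, 64, 67, 68, 71, 73, 74, 75, 75, 78, 79, 80, 84, 86, 88.
n = 22.
r = 1 + (93/100)·(22 − 1) = 1 + 19.53 = 20.53.
Rank 20 is 84 and rank 21 is 86.
Interpolate: 84 + 0.53·(86 − 84) = 84 + 0.53·2 = 85.06.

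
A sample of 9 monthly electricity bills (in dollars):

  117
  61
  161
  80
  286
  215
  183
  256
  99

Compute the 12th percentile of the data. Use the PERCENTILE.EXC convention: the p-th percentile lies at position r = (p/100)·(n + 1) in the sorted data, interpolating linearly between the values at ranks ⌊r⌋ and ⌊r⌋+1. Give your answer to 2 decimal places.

64.80

Sorted: 61, 80, 99, 117, 161, 183, 215, 256, 286.
n = 9.
r = (12/100)·(9 + 1) = 1.2.
Rank 1 is 61 and rank 2 is 80.
Interpolate: 61 + 0.2·(80 − 61) = 61 + 0.2·19 = 64.8.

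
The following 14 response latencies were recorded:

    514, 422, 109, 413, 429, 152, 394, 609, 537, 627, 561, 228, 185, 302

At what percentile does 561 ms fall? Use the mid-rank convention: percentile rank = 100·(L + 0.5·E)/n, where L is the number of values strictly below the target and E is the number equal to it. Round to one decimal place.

82.1

Sorted: 109, 152, 185, 228, 302, 394, 413, 422, 429, 514, 537, 561, 609, 627.
Count below 561: L = 11; count equal: E = 1; n = 14.
Percentile rank = 100·(11 + 0.5·1)/14 = 100·11.5/14 = 82.14.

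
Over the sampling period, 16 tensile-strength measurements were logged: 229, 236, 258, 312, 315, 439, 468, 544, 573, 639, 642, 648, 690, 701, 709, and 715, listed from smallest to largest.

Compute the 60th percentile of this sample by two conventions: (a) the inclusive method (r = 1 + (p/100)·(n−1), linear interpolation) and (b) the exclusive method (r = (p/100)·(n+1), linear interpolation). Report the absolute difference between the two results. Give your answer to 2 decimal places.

n = 16.
(a) r = 10 → value at rank 10 = 639.
(b) r = 10.2; between ranks 10 (639) and 11 (642): 639.6.
|639 − 639.6| = 0.6.

0.60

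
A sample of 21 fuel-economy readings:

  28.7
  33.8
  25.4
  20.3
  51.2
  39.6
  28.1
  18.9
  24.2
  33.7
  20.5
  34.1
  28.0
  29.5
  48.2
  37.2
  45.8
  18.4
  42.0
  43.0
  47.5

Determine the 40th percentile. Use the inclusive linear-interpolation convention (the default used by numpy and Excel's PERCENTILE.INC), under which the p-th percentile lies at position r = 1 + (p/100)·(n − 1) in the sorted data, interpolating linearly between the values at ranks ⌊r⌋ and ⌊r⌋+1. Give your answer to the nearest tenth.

Sorted: 18.4, 18.9, 20.3, 20.5, 24.2, 25.4, 28.0, 28.1, 28.7, 29.5, 33.7, 33.8, 34.1, 37.2, 39.6, 42.0, 43.0, 45.8, 47.5, 48.2, 51.2.
n = 21.
r = 1 + (40/100)·(21 − 1) = 1 + 8 = 9.
r is an integer, so P40 is the value at rank 9: 28.7.

28.7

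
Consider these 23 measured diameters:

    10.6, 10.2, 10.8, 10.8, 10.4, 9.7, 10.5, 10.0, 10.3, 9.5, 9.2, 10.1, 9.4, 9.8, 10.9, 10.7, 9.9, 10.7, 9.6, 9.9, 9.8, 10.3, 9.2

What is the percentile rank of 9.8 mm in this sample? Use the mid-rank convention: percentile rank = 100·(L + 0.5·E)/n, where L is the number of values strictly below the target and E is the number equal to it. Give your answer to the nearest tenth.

Sorted: 9.2, 9.2, 9.4, 9.5, 9.6, 9.7, 9.8, 9.8, 9.9, 9.9, 10.0, 10.1, 10.2, 10.3, 10.3, 10.4, 10.5, 10.6, 10.7, 10.7, 10.8, 10.8, 10.9.
Count below 9.8: L = 6; count equal: E = 2; n = 23.
Percentile rank = 100·(6 + 0.5·2)/23 = 100·7/23 = 30.43.

30.4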